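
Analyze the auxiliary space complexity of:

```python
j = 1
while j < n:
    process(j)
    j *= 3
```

Space complexity: O(1).
Only a constant amount of auxiliary storage is used; nothing grows with n.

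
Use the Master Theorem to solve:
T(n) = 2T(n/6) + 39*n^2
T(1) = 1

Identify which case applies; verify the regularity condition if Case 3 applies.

a=2, b=6, f(n)=39*n^2.
log_6(2) = 0.3869 < 2.
f(n) = Omega(n^(0.3869+epsilon)) for some epsilon > 0, so Case 3 is the candidate.
Regularity: a*f(n/b) = 2*39*(n/6)^2 = (2/36)*39*n^2 <= c*f(n) with c = 2/36 < 1. Satisfied.
Case 3: T(n) = Theta(n^2).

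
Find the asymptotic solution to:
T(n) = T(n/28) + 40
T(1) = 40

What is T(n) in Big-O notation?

Each step divides n by 28 and adds 40. After log_28(n) steps, T(n) = O(log n).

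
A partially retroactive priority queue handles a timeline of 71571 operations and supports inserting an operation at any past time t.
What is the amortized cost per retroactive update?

Partially retroactive priority queues (Demaine-Iacono-Langerman) allow updates at past times with queries only at the present. With a balanced BST over the m = 71571 timeline events tracking bridges, each retroactive insert or delete is O(log m) amortized.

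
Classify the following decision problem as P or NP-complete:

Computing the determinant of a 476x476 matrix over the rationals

This problem is in P: Gaussian elimination runs in O(n^3).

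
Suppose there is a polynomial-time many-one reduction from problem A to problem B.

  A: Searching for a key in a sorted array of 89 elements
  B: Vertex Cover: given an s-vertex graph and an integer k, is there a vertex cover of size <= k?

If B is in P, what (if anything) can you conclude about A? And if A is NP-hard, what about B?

A poly-time reduction A <=_p B means any A-instance can be transformed to a B-instance in poly time.
If B is in P: compose the reduction with B's poly-time algorithm to solve A in poly time, so A is in P.
If A is NP-hard: every NP problem reduces to A, which reduces to B; composing reductions, every NP problem reduces to B, so B is NP-hard.
(Here in fact A is P and B is NP-complete.)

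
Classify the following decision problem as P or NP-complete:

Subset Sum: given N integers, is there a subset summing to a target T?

This problem is NP-complete: one of Karp's 21 NP-complete problems.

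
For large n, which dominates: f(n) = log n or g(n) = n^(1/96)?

g(n) = n^(1/96) grows faster: any positive power of n dominates log n.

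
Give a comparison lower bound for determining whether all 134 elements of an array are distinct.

In the algebraic decision-tree model, the YES region for element distinctness on 134 elements has 134! connected components (one per ordering). Ben-Or's theorem then gives a lower bound of Omega(log(n!)) = Omega(n log n).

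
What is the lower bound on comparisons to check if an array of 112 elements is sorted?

To verify 112 elements are sorted, we must compare each consecutive pair. Skipping any pair allows an adversary to swap them. Therefore 111 comparisons are necessary and sufficient.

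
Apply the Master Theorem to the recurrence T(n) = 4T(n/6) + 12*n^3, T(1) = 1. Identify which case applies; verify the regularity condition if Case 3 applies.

a=4, b=6, f(n)=12*n^3.
log_6(4) = 0.7737 < 3.
f(n) = Omega(n^(0.7737+epsilon)) for some epsilon > 0, so Case 3 is the candidate.
Regularity: a*f(n/b) = 4*12*(n/6)^3 = (4/216)*12*n^3 <= c*f(n) with c = 4/216 < 1. Satisfied.
Case 3: T(n) = Theta(n^3).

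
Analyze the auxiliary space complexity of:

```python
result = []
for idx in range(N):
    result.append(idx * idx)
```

Space complexity: O(n).
Auxiliary storage grows linearly with the input size n in the worst case.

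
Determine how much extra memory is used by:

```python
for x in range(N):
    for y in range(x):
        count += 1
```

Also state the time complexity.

Space complexity: O(1).
Only a constant amount of auxiliary storage is used; nothing grows with n.
Time complexity: O(n^2).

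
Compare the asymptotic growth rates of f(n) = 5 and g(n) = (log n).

g(n) = (log n) grows faster: any unbounded function dominates a constant.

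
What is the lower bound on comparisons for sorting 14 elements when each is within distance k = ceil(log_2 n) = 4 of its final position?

Partition the 14 positions into floor(n/k) blocks of k = 4 consecutive positions; any permutation within a block keeps every element within k of its final position, so there are at least (k!)^(n/k) distinguishable inputs. Lower bound: log_2((k!)^(n/k)) = (n/k) * log_2(k!) = Theta(n log k); with k = ceil(log_2 n), this is Omega(n log log n).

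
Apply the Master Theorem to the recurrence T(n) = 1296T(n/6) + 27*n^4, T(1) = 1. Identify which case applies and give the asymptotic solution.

a=1296, b=6, f(n)=27*n^4.
log_6(1296) = 4, so n^(log_b(a)) = n^4.
f(n) = Theta(n^4), so Case 2 applies.
T(n) = Theta(n^4 log n).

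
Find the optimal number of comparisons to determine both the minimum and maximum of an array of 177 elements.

Naive approach: 352 comparisons (176 for max + 176 for min).
Optimal: Compare elements in pairs first (floor(n/2) = 88 comparisons), then find max among winners and min among losers (88 comparisons each).
Total: ceil(3n/2) - 2 = 264 comparisons. An adversary argument shows this is also a lower bound.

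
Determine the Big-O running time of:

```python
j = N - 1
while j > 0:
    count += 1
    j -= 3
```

Time complexity: O(n).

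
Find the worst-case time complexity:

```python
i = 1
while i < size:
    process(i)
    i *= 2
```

Time complexity: O(log n).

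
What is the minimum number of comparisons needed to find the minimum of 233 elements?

Finding the minimum requires 232 comparisons, identical reasoning to finding the maximum. Each comparison eliminates one candidate.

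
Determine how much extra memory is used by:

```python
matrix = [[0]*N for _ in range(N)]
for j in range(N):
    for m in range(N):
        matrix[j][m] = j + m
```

Space complexity: O(n^2).
A 2D structure of size n x n is allocated.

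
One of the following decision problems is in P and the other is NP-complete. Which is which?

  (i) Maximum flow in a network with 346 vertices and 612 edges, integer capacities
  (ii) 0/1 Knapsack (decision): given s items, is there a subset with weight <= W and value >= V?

(i) is P: Edmonds-Karp / push-relabel run in polynomial time.
(ii) is NP-complete: reduces from Subset Sum.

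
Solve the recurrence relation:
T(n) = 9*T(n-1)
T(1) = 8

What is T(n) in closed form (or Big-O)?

Each step multiplies by 9. T(n) = T(1)*9^(n-1) = 8*9^(n-1).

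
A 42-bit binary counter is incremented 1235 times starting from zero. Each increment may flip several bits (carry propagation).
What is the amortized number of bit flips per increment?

Bit i flips on every 2^i-th increment, so over 1235 increments bit i flips floor(1235/2^i) times. Summing over i: total flips < 2 * 1235. Amortized: < 2 = O(1) per increment.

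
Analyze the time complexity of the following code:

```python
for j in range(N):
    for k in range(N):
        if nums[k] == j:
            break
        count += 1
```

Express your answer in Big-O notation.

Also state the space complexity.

Time complexity: O(n^2).
Space complexity: O(1).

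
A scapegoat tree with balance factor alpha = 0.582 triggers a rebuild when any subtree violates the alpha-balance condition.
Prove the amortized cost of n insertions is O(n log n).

Define potential Phi = c * sum of |size(left(v)) - size(right(v))| over all nodes. An insertion at depth d costs O(d) = O(log n) and increases Phi by O(log n). When a rebuild of subtree of size s occurs, it costs O(s) but reduces Phi by Omega(s). With alpha = 0.582, between rebuilds Omega(s) insertions must occur. Amortized cost per insertion: O(log n).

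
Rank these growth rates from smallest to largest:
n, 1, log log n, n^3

Ordered by growth rate: 1 < log log n < n < n^3.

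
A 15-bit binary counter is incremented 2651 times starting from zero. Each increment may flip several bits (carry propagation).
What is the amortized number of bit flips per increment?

Bit i flips on every 2^i-th increment, so over 2651 increments bit i flips floor(2651/2^i) times. Summing over i: total flips < 2 * 2651. Amortized: < 2 = O(1) per increment.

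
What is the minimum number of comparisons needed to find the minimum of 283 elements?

Finding the minimum requires 282 comparisons, identical reasoning to finding the maximum. Each comparison eliminates one candidate.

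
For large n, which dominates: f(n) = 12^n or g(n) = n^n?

g(n) = n^n grows faster: n^n / 12^n = (n/12)^n -> infinity once n > 12.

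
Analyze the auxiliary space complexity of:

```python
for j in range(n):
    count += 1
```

Space complexity: O(1).
Only a constant amount of auxiliary storage is used; nothing grows with n.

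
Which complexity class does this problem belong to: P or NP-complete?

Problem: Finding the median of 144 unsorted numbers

This problem is in P: linear-time selection (median-of-medians) runs in O(n).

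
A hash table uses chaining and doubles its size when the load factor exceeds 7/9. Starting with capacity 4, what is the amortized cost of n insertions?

Rehashing occurs when load exceeds 7/9. Total rehash cost is geometric series summing to O(n). Each insertion itself is O(1). Amortized: O(1).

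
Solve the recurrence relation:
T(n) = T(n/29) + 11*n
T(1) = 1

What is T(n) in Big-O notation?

Geometric series: 11*n*(1 + 1/29 + 1/29^2 + ...) = O(n). T(n) = O(n).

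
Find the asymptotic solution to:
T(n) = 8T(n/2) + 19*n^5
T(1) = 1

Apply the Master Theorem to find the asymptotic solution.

a=8, b=2, f(n)=19*n^5. log_2(8) = 3 < 5. Case 3: T(n) = O(n^5).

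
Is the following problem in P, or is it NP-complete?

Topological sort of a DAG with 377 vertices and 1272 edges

This problem is in P: DFS-based topological sort runs in O(V+E).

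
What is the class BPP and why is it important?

BPP (Bounded-error Probabilistic Polynomial time) is the class of problems solvable by a randomized algorithm in polynomial time with error probability at most 1/3. BPP contains P and is contained in PSPACE. It is widely conjectured that P = BPP, meaning randomness does not help for decision problems.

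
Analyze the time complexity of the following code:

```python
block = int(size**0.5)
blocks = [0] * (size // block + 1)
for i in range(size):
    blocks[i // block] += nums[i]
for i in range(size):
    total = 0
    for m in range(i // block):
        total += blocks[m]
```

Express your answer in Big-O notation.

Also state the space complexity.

Time complexity: O(n * sqrt(n)).
Space complexity: O(sqrt(n)).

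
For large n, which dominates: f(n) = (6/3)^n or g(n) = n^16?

f(n) = (6/3)^n grows faster: (6/3)^n is exponential with base 6/3 > 1, dominating every polynomial.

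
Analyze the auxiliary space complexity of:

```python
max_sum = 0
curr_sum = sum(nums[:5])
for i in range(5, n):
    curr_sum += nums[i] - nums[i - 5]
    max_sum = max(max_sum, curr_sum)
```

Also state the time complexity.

Space complexity: O(1).
Only a constant amount of auxiliary storage is used; nothing grows with n.
Time complexity: O(n).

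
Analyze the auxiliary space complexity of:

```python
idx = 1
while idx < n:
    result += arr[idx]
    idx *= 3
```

Space complexity: O(1).
Only a constant amount of auxiliary storage is used; nothing grows with n.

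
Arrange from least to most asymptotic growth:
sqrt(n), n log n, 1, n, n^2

Ordered by growth rate: 1 < sqrt(n) < n < n log n < n^2.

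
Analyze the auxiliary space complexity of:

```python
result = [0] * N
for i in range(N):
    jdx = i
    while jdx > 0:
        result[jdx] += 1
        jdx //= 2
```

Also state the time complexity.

Space complexity: O(n).
Auxiliary storage grows linearly with the input size n in the worst case.
Time complexity: O(n log n).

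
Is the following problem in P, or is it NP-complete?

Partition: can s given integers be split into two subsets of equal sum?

This problem is NP-complete: Subset Sum reduces to it (one of Karp's 21 NP-complete problems).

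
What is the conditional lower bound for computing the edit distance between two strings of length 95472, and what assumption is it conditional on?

Under SETH (the Strong Exponential Time Hypothesis), edit distance on length-95472 strings cannot be computed in O(n^(2-epsilon)) time for any epsilon > 0 (Backurs-Indyk). The reduction is from CNF-SAT via the orthogonal vectors problem.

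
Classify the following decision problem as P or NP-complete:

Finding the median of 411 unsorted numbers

This problem is in P: linear-time selection (median-of-medians) runs in O(n).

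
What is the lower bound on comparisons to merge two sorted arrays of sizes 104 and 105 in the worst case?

Adversary: with |104 - 105| <= 1 the inputs can be fully interleaved so that every adjacent pair in the merged output comes from different arrays. Then each of the 208 adjacent pairs must be directly compared, or the algorithm cannot determine their relative order. Standard merge meets this bound.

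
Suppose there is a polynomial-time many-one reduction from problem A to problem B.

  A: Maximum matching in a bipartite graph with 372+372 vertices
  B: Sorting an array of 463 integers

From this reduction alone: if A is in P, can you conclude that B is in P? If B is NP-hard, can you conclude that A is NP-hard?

A poly-time reduction A <=_p B transfers tractability DOWN (B easy => A easy) and hardness UP (A hard => B hard), not the reverse.
From A in P, the reduction alone does NOT give B in P: any problem in P trivially reduces to SAT, yet SAT is not known to be in P.
From B NP-hard, the reduction alone does NOT give A NP-hard: again, easy problems reduce to hard ones.
(Here in fact A is P and B is P.)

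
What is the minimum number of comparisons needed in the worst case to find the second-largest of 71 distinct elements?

Lower bound: finding the max needs 71-1 comparisons. By the adversary weight-doubling argument, the max must personally win >= ceil(log_2(71)) = 7 comparisons; the 2nd-largest is among those 7 losers, needing 7-1 more comparisons. Total >= 71-1 + 7-1 = 76. A balanced knockout tournament achieves this.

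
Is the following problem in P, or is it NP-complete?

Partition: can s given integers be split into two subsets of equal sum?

This problem is NP-complete: Subset Sum reduces to it (one of Karp's 21 NP-complete problems).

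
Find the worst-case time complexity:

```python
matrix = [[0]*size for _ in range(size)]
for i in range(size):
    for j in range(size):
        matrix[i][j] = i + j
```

Time complexity: O(n^2).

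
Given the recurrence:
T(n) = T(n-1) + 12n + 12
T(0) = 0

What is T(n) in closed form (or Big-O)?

Dominant term in sum is 12*sum(i, i=1..n) = 12*n*(n+1)/2 = O(n^2).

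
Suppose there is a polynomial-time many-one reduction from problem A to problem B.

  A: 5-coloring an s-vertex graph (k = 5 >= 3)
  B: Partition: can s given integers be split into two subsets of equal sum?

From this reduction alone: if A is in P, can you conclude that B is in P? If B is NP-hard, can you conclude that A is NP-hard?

A poly-time reduction A <=_p B transfers tractability DOWN (B easy => A easy) and hardness UP (A hard => B hard), not the reverse.
From A in P, the reduction alone does NOT give B in P: any problem in P trivially reduces to SAT, yet SAT is not known to be in P.
From B NP-hard, the reduction alone does NOT give A NP-hard: again, easy problems reduce to hard ones.
(Here in fact A is NP-complete and B is NP-complete.)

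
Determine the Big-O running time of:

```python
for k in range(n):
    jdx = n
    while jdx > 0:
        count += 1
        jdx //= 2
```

Time complexity: O(n log n).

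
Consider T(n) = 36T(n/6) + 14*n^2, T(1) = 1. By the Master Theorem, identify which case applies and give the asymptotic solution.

a=36, b=6, f(n)=14*n^2.
log_6(36) = 2, so n^(log_b(a)) = n^2.
f(n) = Theta(n^2), so Case 2 applies.
T(n) = Theta(n^2 log n).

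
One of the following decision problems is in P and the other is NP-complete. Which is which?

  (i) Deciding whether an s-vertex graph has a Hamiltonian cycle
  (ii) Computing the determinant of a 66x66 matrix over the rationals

(i) is NP-complete: one of Karp's 21 NP-complete problems.
(ii) is P: Gaussian elimination runs in O(n^3).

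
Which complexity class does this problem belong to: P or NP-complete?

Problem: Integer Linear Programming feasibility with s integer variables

This problem is NP-complete: ILP feasibility is NP-complete (LP relaxation is in P).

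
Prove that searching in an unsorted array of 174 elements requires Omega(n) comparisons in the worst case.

An adversary can always place the target in the last position checked. Until all 174 positions are examined, the target might be in any unchecked position. Therefore 174 comparisons are necessary.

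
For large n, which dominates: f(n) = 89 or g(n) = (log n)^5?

g(n) = (log n)^5 grows faster: any unbounded function dominates a constant.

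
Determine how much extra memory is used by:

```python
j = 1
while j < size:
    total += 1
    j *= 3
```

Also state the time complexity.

Space complexity: O(1).
Only a constant amount of auxiliary storage is used; nothing grows with n.
Time complexity: O(log n).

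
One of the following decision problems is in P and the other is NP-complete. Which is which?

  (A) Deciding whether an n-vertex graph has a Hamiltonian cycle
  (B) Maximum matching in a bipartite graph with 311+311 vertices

(A) is NP-complete: one of Karp's 21 NP-complete problems.
(B) is P: Hopcroft-Karp runs in O(E sqrt(V)).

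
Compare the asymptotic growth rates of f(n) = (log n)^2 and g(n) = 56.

f(n) = (log n)^2 grows faster: any unbounded function dominates a constant.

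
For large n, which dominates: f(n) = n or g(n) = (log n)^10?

f(n) = n grows faster: any positive polynomial dominates any polylog.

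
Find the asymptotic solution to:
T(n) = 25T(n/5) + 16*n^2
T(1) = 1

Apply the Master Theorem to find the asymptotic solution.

a=25, b=5, f(n)=16*n^2. log_5(25) = 2. Case 2: T(n) = O(n^2 log n).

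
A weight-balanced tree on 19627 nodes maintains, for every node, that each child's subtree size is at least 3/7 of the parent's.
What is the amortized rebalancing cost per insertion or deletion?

With balance ratio 3/7, tree height is O(log_{7/3}(19627)) = O(log n). A rebalance at a node of size s costs O(s) but requires Omega(s) updates in that subtree to retrigger. Summed over the O(log n) ancestors of the touched leaf, amortized rebalancing is O(log n).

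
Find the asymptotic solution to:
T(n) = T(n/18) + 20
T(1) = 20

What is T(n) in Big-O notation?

Each step divides n by 18 and adds 20. After log_18(n) steps, T(n) = O(log n).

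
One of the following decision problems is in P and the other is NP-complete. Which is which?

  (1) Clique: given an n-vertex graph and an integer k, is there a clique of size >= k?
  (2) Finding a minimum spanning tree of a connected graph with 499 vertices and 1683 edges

(1) is NP-complete: complement of Independent Set / Vertex Cover (with k part of the input).
(2) is P: Kruskal's / Prim's algorithms run in polynomial time.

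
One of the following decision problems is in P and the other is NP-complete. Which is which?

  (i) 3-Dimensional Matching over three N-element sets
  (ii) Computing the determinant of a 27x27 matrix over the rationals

(i) is NP-complete: one of Karp's 21 NP-complete problems.
(ii) is P: Gaussian elimination runs in O(n^3).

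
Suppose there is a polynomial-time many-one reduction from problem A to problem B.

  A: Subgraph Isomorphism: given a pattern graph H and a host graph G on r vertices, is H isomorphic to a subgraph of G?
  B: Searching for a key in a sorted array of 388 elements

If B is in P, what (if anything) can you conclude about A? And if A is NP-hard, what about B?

A poly-time reduction A <=_p B means any A-instance can be transformed to a B-instance in poly time.
If B is in P: compose the reduction with B's poly-time algorithm to solve A in poly time, so A is in P.
If A is NP-hard: every NP problem reduces to A, which reduces to B; composing reductions, every NP problem reduces to B, so B is NP-hard.
(Here in fact A is NP-complete and B is in P, so no such reduction is known -- its existence would imply P = NP; the analysis concerns only what the assumed reduction would or would not let you conclude.)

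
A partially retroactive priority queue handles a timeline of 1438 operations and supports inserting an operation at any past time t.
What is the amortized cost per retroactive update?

Partially retroactive priority queues (Demaine-Iacono-Langerman) allow updates at past times with queries only at the present. With a balanced BST over the m = 1438 timeline events tracking bridges, each retroactive insert or delete is O(log m) amortized.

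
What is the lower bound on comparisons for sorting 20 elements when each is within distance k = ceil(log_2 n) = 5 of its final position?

Partition the 20 positions into floor(n/k) blocks of k = 5 consecutive positions; any permutation within a block keeps every element within k of its final position, so there are at least (k!)^(n/k) distinguishable inputs. Lower bound: log_2((k!)^(n/k)) = (n/k) * log_2(k!) = Theta(n log k); with k = ceil(log_2 n), this is Omega(n log log n).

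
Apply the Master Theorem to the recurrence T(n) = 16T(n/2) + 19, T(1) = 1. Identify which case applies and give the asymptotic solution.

a=16, b=2, f(n)=19.
log_2(16) = 4 > 0.
Since f(n) = O(n^0) is polynomially smaller than n^4, Case 1 applies.
T(n) = Theta(n^4).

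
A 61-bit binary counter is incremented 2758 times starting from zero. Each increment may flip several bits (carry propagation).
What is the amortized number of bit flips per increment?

Bit i flips on every 2^i-th increment, so over 2758 increments bit i flips floor(2758/2^i) times. Summing over i: total flips < 2 * 2758. Amortized: < 2 = O(1) per increment.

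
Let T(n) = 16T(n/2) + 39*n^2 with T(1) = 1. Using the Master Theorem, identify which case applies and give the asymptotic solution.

a=16, b=2, f(n)=39*n^2.
log_2(16) = 4 > 2.
Since f(n) = O(n^2) is polynomially smaller than n^4, Case 1 applies.
T(n) = Theta(n^4).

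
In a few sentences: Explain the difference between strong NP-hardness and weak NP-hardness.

A problem is strongly NP-hard if it remains NP-hard even when all numbers in the input are bounded by a polynomial in the input length. A weakly NP-hard problem admits a pseudopolynomial algorithm. Subset Sum is weakly NP-hard (has O(nW) DP). 3-SAT is strongly NP-hard (no numeric parameters).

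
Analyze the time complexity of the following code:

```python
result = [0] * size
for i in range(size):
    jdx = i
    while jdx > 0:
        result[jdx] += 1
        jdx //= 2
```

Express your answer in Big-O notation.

Time complexity: O(n log n).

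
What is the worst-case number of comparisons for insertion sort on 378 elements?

Insertion sort on reverse-sorted input: 1 + 2 + ... + (378-1) = 71253 comparisons.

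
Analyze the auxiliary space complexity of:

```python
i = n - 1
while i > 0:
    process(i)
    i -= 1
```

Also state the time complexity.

Space complexity: O(1).
Only a constant amount of auxiliary storage is used; nothing grows with n.
Time complexity: O(n).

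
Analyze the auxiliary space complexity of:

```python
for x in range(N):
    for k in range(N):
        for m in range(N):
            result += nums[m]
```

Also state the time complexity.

Space complexity: O(1).
Only a constant amount of auxiliary storage is used; nothing grows with n.
Time complexity: O(n^3).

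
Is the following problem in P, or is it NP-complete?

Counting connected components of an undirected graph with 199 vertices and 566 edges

This problem is in P: BFS/DFS visits each vertex and edge once: O(V+E).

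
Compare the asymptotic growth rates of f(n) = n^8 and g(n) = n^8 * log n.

g(n) = n^8 * log n grows faster: extra log n factor -> infinity.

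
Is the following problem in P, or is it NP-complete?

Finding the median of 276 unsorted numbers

This problem is in P: linear-time selection (median-of-medians) runs in O(n).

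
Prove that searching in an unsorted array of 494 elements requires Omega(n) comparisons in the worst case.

An adversary can always place the target in the last position checked. Until all 494 positions are examined, the target might be in any unchecked position. Therefore 494 comparisons are necessary.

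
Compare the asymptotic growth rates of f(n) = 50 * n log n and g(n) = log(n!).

f(n) = 50 * n log n and g(n) = log(n!) are Theta of each other: Stirling: log(n!) = n log n - n + O(log n) = Theta(n log n); the constant 50 doesn't change the Theta class.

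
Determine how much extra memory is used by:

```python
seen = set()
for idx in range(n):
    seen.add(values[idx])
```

Space complexity: O(n).
Auxiliary storage grows linearly with the input size n in the worst case.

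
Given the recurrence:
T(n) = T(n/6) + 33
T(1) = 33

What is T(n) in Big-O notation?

Each step divides n by 6 and adds 33. After log_6(n) steps, T(n) = O(log n).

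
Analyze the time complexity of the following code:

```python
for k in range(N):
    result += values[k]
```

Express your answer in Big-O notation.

Time complexity: O(n).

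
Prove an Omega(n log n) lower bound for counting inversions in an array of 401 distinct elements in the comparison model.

Decision-tree argument: at any leaf, the comparisons made (with transitivity) must totally order all 401 elements -- otherwise some pair (i,j) is unordered, and an adversary can present two inputs agreeing on every comparison made but with that pair flipped, changing the inversion count by 1, so the leaf's output is wrong on one of them. Hence the tree has >= 401! leaves and height >= log_2(401!) = Omega(n log n). Modified merge sort achieves O(n log n).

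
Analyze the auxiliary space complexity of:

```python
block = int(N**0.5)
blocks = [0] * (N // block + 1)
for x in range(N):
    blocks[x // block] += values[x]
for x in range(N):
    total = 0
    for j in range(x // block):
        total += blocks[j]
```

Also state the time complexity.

Space complexity: O(sqrt(n)).
Storage scales with sqrt(n).
Time complexity: O(n * sqrt(n)).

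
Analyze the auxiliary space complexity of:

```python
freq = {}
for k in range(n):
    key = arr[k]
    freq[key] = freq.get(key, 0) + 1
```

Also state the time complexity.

Space complexity: O(n).
Auxiliary storage grows linearly with the input size n in the worst case.
Time complexity: O(n).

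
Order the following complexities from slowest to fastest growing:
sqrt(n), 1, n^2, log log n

Ordered by growth rate: 1 < log log n < sqrt(n) < n^2.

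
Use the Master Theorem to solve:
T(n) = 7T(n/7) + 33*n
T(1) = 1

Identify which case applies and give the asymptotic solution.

a=7, b=7, f(n)=33*n.
log_7(7) = 1, so n^(log_b(a)) = n.
f(n) = Theta(n), so Case 2 applies.
T(n) = Theta(n log n).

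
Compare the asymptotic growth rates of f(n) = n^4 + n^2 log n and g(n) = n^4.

f(n) = n^4 + n^2 log n and g(n) = n^4 are Theta of each other: the lower-order n^2 log n term is o(n^4); both are Theta(n^4).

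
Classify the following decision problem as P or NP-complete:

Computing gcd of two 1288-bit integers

This problem is in P: the Euclidean algorithm runs in polynomial time in the bit-length.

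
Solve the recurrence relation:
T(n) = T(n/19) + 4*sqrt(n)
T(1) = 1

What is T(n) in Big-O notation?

Each level contributes sqrt(n/19^k). Geometric series with ratio 1/sqrt(19) < 1 sums to O(sqrt(n)).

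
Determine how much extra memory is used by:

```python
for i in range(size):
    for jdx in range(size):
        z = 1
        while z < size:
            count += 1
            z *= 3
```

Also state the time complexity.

Space complexity: O(1).
Only a constant amount of auxiliary storage is used; nothing grows with n.
Time complexity: O(n^2 log n).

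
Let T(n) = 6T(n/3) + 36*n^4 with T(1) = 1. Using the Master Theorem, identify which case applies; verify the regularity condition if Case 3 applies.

a=6, b=3, f(n)=36*n^4.
log_3(6) = 1.631 < 4.
f(n) = Omega(n^(1.631+epsilon)) for some epsilon > 0, so Case 3 is the candidate.
Regularity: a*f(n/b) = 6*36*(n/3)^4 = (6/81)*36*n^4 <= c*f(n) with c = 6/81 < 1. Satisfied.
Case 3: T(n) = Theta(n^4).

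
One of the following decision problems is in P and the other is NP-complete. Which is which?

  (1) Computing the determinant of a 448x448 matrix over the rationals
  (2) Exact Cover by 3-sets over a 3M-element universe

(1) is P: Gaussian elimination runs in O(n^3).
(2) is NP-complete: one of Karp's 21 NP-complete problems.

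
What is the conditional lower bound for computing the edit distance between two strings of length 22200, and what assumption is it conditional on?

Under SETH (the Strong Exponential Time Hypothesis), edit distance on length-22200 strings cannot be computed in O(n^(2-epsilon)) time for any epsilon > 0 (Backurs-Indyk). The reduction is from CNF-SAT via the orthogonal vectors problem.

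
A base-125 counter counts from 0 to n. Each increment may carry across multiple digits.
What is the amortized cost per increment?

Digit at position i changes every 125^i increments. Total digit changes over n increments: n * 125/(125-1) = O(n). Amortized: O(1).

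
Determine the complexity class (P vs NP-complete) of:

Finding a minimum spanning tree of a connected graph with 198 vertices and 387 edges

This problem is in P: Kruskal's / Prim's algorithms run in polynomial time.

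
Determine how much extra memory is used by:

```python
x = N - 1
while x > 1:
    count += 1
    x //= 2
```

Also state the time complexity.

Space complexity: O(1).
Only a constant amount of auxiliary storage is used; nothing grows with n.
Time complexity: O(log n).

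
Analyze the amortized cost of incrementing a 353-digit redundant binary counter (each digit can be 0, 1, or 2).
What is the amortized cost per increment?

A redundant counter on 353 digits allows digit values 0, 1, 2. Increment adds 1 to the least significant digit and carries any 2 to a 0 plus +1 on the next digit. With potential Phi = (number of 2-digits), each increment does O(1) actual work plus a chain of carries, each of which decreases Phi by 1. Amortized O(1).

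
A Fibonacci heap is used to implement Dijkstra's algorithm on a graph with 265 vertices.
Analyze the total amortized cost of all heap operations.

Dijkstra performs 265 insert, 265 extract-min, and at most E decrease-key operations. With Fibonacci heap: insert O(1) amortized, extract-min O(log n) amortized, decrease-key O(1) amortized. Total with n = 265: O(n * 1 + n * log n + E * 1) = O(n log n + E).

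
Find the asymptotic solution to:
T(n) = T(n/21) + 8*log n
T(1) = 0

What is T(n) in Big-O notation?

Each of the log_21(n) levels adds O(log n). T(n) = O(log^2 n).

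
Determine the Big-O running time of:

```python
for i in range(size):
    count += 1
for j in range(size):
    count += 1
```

Time complexity: O(n).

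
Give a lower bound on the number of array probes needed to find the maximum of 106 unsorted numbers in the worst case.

Adversary: any unprobed cell could hold a value larger than everything seen so far. If fewer than 106 cells are probed, the adversary places the max in an unprobed cell. So all 106 cells must be examined; together with 106-1 comparisons this is tight.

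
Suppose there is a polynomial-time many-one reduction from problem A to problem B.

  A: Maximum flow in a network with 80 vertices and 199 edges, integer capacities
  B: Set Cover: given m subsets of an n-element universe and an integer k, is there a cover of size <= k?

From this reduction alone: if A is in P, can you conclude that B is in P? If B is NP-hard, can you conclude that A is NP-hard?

A poly-time reduction A <=_p B transfers tractability DOWN (B easy => A easy) and hardness UP (A hard => B hard), not the reverse.
From A in P, the reduction alone does NOT give B in P: any problem in P trivially reduces to SAT, yet SAT is not known to be in P.
From B NP-hard, the reduction alone does NOT give A NP-hard: again, easy problems reduce to hard ones.
(Here in fact A is P and B is NP-complete.)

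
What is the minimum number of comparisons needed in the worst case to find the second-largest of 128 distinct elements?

Lower bound: finding the max needs 128-1 comparisons. By the adversary weight-doubling argument, the max must personally win >= ceil(log_2(128)) = 7 comparisons; the 2nd-largest is among those 7 losers, needing 7-1 more comparisons. Total >= 128-1 + 7-1 = 133. A balanced knockout tournament achieves this.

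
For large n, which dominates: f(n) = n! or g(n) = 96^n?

f(n) = n! grows faster: n!/96^n -> infinity by Stirling.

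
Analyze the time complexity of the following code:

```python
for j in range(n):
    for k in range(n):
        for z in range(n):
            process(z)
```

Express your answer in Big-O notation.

Time complexity: O(n^3).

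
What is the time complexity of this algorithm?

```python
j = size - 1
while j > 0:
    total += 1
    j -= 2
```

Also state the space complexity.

Time complexity: O(n).
Space complexity: O(1).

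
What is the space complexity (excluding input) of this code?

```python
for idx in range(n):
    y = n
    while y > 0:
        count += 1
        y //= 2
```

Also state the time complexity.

Space complexity: O(1).
Only a constant amount of auxiliary storage is used; nothing grows with n.
Time complexity: O(n log n).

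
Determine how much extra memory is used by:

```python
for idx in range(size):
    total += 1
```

Space complexity: O(1).
Only a constant amount of auxiliary storage is used; nothing grows with n.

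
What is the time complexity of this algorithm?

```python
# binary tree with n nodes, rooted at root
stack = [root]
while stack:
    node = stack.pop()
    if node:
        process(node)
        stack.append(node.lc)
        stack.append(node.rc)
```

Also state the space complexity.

Time complexity: O(n).
Space complexity: O(n).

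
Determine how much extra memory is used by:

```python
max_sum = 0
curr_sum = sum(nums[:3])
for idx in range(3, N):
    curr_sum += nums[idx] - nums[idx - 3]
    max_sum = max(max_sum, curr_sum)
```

Space complexity: O(1).
Only a constant amount of auxiliary storage is used; nothing grows with n.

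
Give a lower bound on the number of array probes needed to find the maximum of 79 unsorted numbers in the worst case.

Adversary: any unprobed cell could hold a value larger than everything seen so far. If fewer than 79 cells are probed, the adversary places the max in an unprobed cell. So all 79 cells must be examined; together with 79-1 comparisons this is tight.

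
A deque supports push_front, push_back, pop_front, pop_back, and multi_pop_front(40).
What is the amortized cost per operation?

Assign 2 credits to each push operation. A pop uses 1 saved credit. multi_pop_front(40) uses up to 40 saved credits from previous pushes. Credits never go negative. Amortized cost is O(1).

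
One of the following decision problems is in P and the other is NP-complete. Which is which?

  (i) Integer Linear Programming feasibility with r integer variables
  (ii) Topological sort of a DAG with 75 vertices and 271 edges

(i) is NP-complete: ILP feasibility is NP-complete (LP relaxation is in P).
(ii) is P: DFS-based topological sort runs in O(V+E).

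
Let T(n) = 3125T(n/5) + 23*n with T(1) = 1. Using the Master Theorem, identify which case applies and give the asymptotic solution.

a=3125, b=5, f(n)=23*n.
log_5(3125) = 5 > 1.
Since f(n) = O(n^1) is polynomially smaller than n^5, Case 1 applies.
T(n) = Theta(n^5).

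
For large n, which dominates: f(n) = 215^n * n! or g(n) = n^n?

f(n) = 215^n * n! grows faster: by Stirling n! ~ sqrt(2 pi n)(n/e)^n, so 215^n n! / n^n ~ (215/e)^n sqrt(2 pi n) -> infinity since 215/e > 1.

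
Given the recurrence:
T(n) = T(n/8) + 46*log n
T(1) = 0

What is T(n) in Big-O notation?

Each of the log_8(n) levels adds O(log n). T(n) = O(log^2 n).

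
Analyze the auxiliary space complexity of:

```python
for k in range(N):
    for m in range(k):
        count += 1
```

Space complexity: O(1).
Only a constant amount of auxiliary storage is used; nothing grows with n.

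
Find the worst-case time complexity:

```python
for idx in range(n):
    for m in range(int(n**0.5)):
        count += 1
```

Time complexity: O(n * sqrt(n)).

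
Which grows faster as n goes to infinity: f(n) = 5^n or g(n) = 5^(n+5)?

f(n) = 5^n and g(n) = 5^(n+5) are Theta of each other: 5^(n+5) = 5^5 * 5^n = Theta(5^n).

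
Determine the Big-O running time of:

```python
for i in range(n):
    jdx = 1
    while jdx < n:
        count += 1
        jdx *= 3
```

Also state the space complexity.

Time complexity: O(n log n).
Space complexity: O(1).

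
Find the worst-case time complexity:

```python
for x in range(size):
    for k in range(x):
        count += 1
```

Time complexity: O(n^2).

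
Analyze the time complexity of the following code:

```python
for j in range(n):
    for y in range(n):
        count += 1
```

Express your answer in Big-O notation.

Time complexity: O(n^2).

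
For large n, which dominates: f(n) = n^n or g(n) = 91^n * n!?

g(n) = 91^n * n! grows faster: by Stirling n! ~ sqrt(2 pi n)(n/e)^n, so 91^n n! / n^n ~ (91/e)^n sqrt(2 pi n) -> infinity since 91/e > 1.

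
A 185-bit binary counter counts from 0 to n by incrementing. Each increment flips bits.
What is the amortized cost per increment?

Bit i flips every 2^i increments. Total flips over n increments: sum_{i=0}^{185} n/2^i < 2n. Amortized cost: 2n/n = O(1).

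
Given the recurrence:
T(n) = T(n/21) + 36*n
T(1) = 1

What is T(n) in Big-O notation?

Geometric series: 36*n*(1 + 1/21 + 1/21^2 + ...) = O(n). T(n) = O(n).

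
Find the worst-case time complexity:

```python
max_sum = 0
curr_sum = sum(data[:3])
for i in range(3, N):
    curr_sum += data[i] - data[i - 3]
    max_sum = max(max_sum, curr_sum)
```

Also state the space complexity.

Time complexity: O(n).
Space complexity: O(1).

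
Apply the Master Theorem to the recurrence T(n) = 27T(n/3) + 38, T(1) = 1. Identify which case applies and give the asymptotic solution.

a=27, b=3, f(n)=38.
log_3(27) = 3 > 0.
Since f(n) = O(n^0) is polynomially smaller than n^3, Case 1 applies.
T(n) = Theta(n^3).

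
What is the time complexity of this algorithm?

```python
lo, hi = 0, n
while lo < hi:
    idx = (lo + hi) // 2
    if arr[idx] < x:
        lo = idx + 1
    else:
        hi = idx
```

Time complexity: O(log n).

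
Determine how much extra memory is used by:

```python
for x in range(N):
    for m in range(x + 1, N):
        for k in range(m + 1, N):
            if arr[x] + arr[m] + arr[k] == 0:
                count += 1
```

Space complexity: O(1).
Only a constant amount of auxiliary storage is used; nothing grows with n.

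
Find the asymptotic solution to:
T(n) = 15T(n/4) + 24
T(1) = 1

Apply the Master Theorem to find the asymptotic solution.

a=15, b=4, f(n)=24. log_4(15) = 1.953. Case 1 of Master Theorem: T(n) = O(n^1.953).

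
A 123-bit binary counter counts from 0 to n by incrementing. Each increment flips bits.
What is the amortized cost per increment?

Bit i flips every 2^i increments. Total flips over n increments: sum_{i=0}^{123} n/2^i < 2n. Amortized cost: 2n/n = O(1).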